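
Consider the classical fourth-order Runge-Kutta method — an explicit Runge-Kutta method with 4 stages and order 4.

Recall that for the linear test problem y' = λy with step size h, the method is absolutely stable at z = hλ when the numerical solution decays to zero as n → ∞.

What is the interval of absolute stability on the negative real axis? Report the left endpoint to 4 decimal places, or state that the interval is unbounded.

Test eqn y'=λy, z=hλ:
  order 4, 4-stage ⇒ R(z)=1+z+z^2/2+z^3/6+z^4/24
  (e.g. R(-1.62)=0.27059, |R|=0.27059)

Boundary: |R(x)|=1, x<0.
x=-1.62: |R|=0.2706
|R(-1.83)|=0.2903 |R(-1.69)|=0.2735 |R(-1.57)|=0.2706
Bisect:
  x_lo=-3.5252 |R|=2.8215  x_hi=-0.3007 |R|=0.7403
  mid=-1.91294 |R|=0.30800 →hi
  mid=-2.71905 |R|=0.90463 →hi
  mid=-3.12211 |R|=1.63846 →lo
  mid=-2.92058 |R|=1.22388 →lo
  mid=-2.81981 |R|=1.05331 →lo
  mid=-2.76943 |R|=0.97635 →hi
  mid=-2.79462 |R|=1.01416 →lo
  mid=-2.78203 |R|=0.99509 →hi
  ...
  [-2.78537,-2.78518] ⇒ x*=-2.7853
Stable set (-2.7853, 0).

(-2.7853, 0).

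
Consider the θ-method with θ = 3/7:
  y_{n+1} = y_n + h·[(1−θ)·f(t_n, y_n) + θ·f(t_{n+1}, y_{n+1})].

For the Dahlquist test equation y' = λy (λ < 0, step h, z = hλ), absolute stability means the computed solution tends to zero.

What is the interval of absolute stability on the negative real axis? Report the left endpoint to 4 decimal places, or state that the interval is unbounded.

With y'=λy (z=hλ):
  y_{n+1} = y_n + z·[4/7·y_n + 3/7·y_{n+1}] ⇒ (1 − 3/7z)y_{n+1} = (1 + 4/7z)y_n
  so R(z) = (1 + 4/7z)/(1 − 3/7z).

Solve |R(x)|<1 on ℝ⁻.
x=-0.8: |R|=0.4043
R=−1: 1+4/7x = −1+3/7x ⇒ -1/7x=2 ⇒ x=2/(-1/7)=-14.0000
Confirm numerically:
  x=-11.316: |R|=0.93445 <1
  x=-10.346: |R|=0.90394 <1
  x=-9.706: |R|=0.88111 <1
  x=-6.349: |R|=0.70626 <1
  x=-14.149: |R|=1.00301 >1
  x=-14.061: |R|=1.00124 >1
Stable set (-14.0000, 0).

(-14.0000, 0).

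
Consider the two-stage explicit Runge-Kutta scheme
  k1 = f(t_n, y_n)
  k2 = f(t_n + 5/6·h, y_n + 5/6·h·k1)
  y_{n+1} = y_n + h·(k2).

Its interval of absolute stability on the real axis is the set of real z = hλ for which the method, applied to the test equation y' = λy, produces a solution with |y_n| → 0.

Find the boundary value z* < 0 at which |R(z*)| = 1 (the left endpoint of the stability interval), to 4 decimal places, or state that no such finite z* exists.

Test eqn y'=λy, z=hλ:
  k1=λy_n ⇒ h·k1=z·y_n;  k2=λ(1+5/6z)y_n ⇒ h·k2=z(1+5/6z)y_n
  y_{n+1}/y_n = 1 + z(1+5/6z) = 1 + z + 5/6z²
  ⇒ R(z) = 1 + z + 5/6z².

Boundary: |R(x)|=1, x<0.
x=-0.73: |R|=0.7141
R=1: x+5/6x²=0 ⇒ x=−6/5=-1.2000; min R=1−1/(4·5/6)=0.7000>−1
Confirm numerically:
  x=-1.096: |R|=0.90501 <1
  x=-0.863: |R|=0.75764 <1
  x=-0.518: |R|=0.70560 <1
  x=-1.545: |R|=1.44419 >1
  x=-1.371: |R|=1.19537 >1
  x=-1.359: |R|=1.18007 >1
So |R|<1 on (-1.2000, 0).

z* = -1.2000.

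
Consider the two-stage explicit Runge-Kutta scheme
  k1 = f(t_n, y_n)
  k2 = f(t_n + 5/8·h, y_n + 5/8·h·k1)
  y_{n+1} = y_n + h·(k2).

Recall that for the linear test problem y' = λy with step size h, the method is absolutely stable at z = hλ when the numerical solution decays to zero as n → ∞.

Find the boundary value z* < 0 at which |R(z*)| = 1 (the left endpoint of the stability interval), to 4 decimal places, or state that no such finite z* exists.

On y'=λy, z=hλ:
  k1=λy_n ⇒ h·k1=z·y_n;  k2=λ(1+5/8z)y_n ⇒ h·k2=z(1+5/8z)y_n
  y_{n+1}/y_n = 1 + z(1+5/8z) = 1 + z + 5/8z²
  ⇒ R(z) = 1 + z + 5/8z².

Solve |R(x)|<1 on ℝ⁻.
x=-1.44: |R|=0.8560
R=1: x+5/8x²=0 ⇒ x=−8/5=-1.6000; min R=1−1/(4·5/8)=0.6000>−1
Confirm numerically:
  x=-1.558: |R|=0.95910 <1
  x=-1.512: |R|=0.91684 <1
  x=-1.376: |R|=0.80736 <1
  x=-0.947: |R|=0.61351 <1
  x=-2.182: |R|=1.79370 >1
  x=-1.744: |R|=1.15696 >1
  x=-1.626: |R|=1.02642 >1
Stable set (-1.6000, 0).

z* = -1.6000.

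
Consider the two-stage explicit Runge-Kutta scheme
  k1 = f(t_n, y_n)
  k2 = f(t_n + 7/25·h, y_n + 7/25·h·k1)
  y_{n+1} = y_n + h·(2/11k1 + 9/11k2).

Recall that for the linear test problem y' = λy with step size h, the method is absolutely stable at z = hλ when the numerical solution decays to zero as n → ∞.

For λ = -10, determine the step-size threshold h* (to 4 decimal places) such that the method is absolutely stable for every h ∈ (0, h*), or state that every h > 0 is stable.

With y'=λy (z=hλ):
  k1=λy_n ⇒ h·k1=z·y_n;  k2=λ(1+7/25z)y_n ⇒ h·k2=z(1+7/25z)y_n
  y_{n+1}/y_n = 1 + 2/11z + 9/11z(1+7/25z) = 1 + z + 63/275z²
  so R(z) = 1 + z + 63/275z².

Find x<0 with |R(x)|<1.
x=-1.8: |R|=0.0577
R=1: x+63/275x²=0 ⇒ x=−275/63=-4.3651; min R=1−1/(4·63/275)=-0.0913>−1
Confirm numerically:
  x=-3.309: |R|=0.19943 <1
  x=-3.259: |R|=0.17419 <1
  x=-2.855: |R|=0.01233 <1
  x=-4.824: |R|=1.50717 >1
  x=-4.820: |R|=1.50233 >1
  x=-4.817: |R|=1.49871 >1
Stable set (-4.3651, 0).

(-4.3651,0); λ=-10 ⇒ h* = (275/63)/10 = 0.4365.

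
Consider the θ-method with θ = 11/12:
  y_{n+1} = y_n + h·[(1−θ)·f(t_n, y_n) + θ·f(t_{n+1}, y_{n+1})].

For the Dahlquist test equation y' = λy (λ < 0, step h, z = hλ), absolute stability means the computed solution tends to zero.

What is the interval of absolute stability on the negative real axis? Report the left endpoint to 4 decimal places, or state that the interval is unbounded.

interval (−∞, 0).

Test eqn y'=λy, z=hλ:
  y_{n+1} = y_n + z·[1/12·y_n + 11/12·y_{n+1}] ⇒ (1 − 11/12z)y_{n+1} = (1 + 1/12z)y_n
  Hence R(z) = (1 + 1/12z)/(1 − 11/12z).

Find x<0 with |R(x)|<1.
x=-0.65: |R|=0.5927
x=-2: |R|=0.2941
x=-10: |R|=0.0164
x=-100: |R|=0.0791
θ=11/12≥1/2 ⇒ |1+1/12x|<|1−11/12x| ∀x<0 ⇒ stable on all of ℝ⁻.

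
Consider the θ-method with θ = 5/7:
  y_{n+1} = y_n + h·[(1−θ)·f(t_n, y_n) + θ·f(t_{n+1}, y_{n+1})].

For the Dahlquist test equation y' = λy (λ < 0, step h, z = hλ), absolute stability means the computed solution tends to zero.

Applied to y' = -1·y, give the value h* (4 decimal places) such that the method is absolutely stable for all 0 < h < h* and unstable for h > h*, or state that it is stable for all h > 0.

unbounded; (−∞, 0). Any h>0 works for λ=-1.

Test eqn y'=λy, z=hλ:
  y_{n+1} = y_n + z·[2/7·y_n + 5/7·y_{n+1}] ⇒ (1 − 5/7z)y_{n+1} = (1 + 2/7z)y_n
  ⇒ R(z) = (1 + 2/7z)/(1 − 5/7z).

Find x<0 with |R(x)|<1.
x=-0.58: |R|=0.5899
x=-2: |R|=0.1765
x=-10: |R|=0.2281
x=-100: |R|=0.3807
θ=5/7≥1/2 ⇒ |1+2/7x|<|1−5/7x| ∀x<0 ⇒ unbounded interval.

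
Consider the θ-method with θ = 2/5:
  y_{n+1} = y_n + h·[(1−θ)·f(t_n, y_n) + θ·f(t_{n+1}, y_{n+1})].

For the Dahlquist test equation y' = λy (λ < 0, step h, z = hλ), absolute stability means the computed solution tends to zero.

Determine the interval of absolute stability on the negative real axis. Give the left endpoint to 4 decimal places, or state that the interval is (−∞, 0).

z∈(-10.0000,0).

Set f=λy, z=hλ:
  y_{n+1} = y_n + z·[3/5·y_n + 2/5·y_{n+1}] ⇒ (1 − 2/5z)y_{n+1} = (1 + 3/5z)y_n
  so R(z) = (1 + 3/5z)/(1 − 2/5z).

Boundary: |R(x)|=1, x<0.
x=-1.64: |R|=0.0097
R=−1: 1+3/5x = −1+2/5x ⇒ -1/5x=2 ⇒ x=2/(-1/5)=-10.0000
Confirm numerically:
  x=-6.245: |R|=0.78531 <1
  x=-6.068: |R|=0.77054 <1
  x=-4.005: |R|=0.53920 <1
  x=-10.525: |R|=1.02015 >1
  x=-10.383: |R|=1.01486 >1
  x=-10.265: |R|=1.01038 >1
Stable set (-10.0000, 0).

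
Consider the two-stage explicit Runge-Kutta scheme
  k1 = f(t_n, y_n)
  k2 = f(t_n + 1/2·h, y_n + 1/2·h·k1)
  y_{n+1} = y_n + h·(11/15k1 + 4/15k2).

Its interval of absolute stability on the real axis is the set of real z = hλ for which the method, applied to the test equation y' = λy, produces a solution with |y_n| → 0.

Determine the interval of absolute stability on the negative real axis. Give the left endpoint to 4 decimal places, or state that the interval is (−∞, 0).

(-7.5000, 0).

Set f=λy, z=hλ:
  k1=λy_n ⇒ h·k1=z·y_n;  k2=λ(1+1/2z)y_n ⇒ h·k2=z(1+1/2z)y_n
  y_{n+1}/y_n = 1 + 11/15z + 4/15z(1+1/2z) = 1 + z + 2/15z²
  R(z) = 1 + z + 2/15z².

Find x<0 with |R(x)|<1.
x=-0.86: |R|=0.2386
R=1: x+2/15x²=0 ⇒ x=−15/2=-7.5000; min R=1−1/(4·2/15)=-0.8750>−1
Confirm numerically:
  x=-5.788: |R|=0.32121 <1
  x=-4.687: |R|=0.75794 <1
  x=-4.635: |R|=0.77057 <1
  x=-3.861: |R|=0.87336 <1
  x=-8.030: |R|=1.56745 >1
  x=-7.994: |R|=1.52654 >1
So |R|<1 on (-7.5000, 0).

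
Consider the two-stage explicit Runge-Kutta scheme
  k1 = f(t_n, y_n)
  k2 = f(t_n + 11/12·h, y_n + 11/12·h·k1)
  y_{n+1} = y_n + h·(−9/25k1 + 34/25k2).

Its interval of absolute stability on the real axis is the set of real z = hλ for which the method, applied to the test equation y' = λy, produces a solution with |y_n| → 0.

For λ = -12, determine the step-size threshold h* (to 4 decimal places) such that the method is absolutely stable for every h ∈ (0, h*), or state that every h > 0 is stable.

With y'=λy (z=hλ):
  k1=λy_n ⇒ h·k1=z·y_n;  k2=λ(1+11/12z)y_n ⇒ h·k2=z(1+11/12z)y_n
  y_{n+1}/y_n = 1 − 9/25z + 34/25z(1+11/12z) = 1 + z + 187/150z²
  Hence R(z) = 1 + z + 187/150z².

Solve |R(x)|<1 on ℝ⁻.
x=-1.11: |R|=1.4260
R=1: x+187/150x²=0 ⇒ x=−150/187=-0.8021; min R=1−1/(4·187/150)=0.7995>−1
Confirm numerically:
  x=-0.607: |R|=0.85233 <1
  x=-0.403: |R|=0.79947 <1
  x=-0.354: |R|=0.80223 <1
  x=-1.393: |R|=2.02609 >1
  x=-1.361: |R|=1.94823 >1
  x=-1.058: |R|=1.33747 >1
Stable set (-0.8021, 0).

(-0.8021,0); λ=-12 ⇒ h* = (150/187)/12 = 0.0668.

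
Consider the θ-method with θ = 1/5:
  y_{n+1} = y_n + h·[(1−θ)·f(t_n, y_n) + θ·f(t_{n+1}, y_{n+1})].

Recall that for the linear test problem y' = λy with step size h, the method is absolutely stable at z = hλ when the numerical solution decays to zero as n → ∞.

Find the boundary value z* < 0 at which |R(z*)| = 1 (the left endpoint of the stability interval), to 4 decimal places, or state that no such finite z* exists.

With y'=λy (z=hλ):
  y_{n+1} = y_n + z·[4/5·y_n + 1/5·y_{n+1}] ⇒ (1 − 1/5z)y_{n+1} = (1 + 4/5z)y_n
  Hence R(z) = (1 + 4/5z)/(1 − 1/5z).

Find x<0 with |R(x)|<1.
x=-1.31: |R|=0.0380
R=−1: 1+4/5x = −1+1/5x ⇒ -3/5x=2 ⇒ x=2/(-3/5)=-3.3333
Confirm numerically:
  x=-3.180: |R|=0.94377 <1
  x=-2.277: |R|=0.56452 <1
  x=-2.003: |R|=0.43010 <1
  x=-1.408: |R|=0.09863 <1
  x=-3.882: |R|=1.18532 >1
  x=-3.705: |R|=1.12809 >1
  x=-3.477: |R|=1.05084 >1
Interval (-3.3333, 0).

z* = -3.3333.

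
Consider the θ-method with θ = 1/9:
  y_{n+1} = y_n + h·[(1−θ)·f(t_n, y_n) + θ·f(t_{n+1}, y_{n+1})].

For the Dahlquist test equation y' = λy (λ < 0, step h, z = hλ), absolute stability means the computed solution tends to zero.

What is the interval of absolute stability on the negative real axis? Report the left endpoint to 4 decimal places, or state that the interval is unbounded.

Set f=λy, z=hλ:
  y_{n+1} = y_n + z·[8/9·y_n + 1/9·y_{n+1}] ⇒ (1 − 1/9z)y_{n+1} = (1 + 8/9z)y_n
  Hence R(z) = (1 + 8/9z)/(1 − 1/9z).

Boundary: |R(x)|=1, x<0.
x=-0.47: |R|=0.5533
R=−1: 1+8/9x = −1+1/9x ⇒ -7/9x=2 ⇒ x=2/(-7/9)=-2.5714
Confirm numerically:
  x=-1.914: |R|=0.57834 <1
  x=-1.795: |R|=0.49653 <1
  x=-1.550: |R|=0.32227 <1
  x=-1.265: |R|=0.10911 <1
  x=-2.803: |R|=1.13734 >1
  x=-2.656: |R|=1.05079 >1
Stable set (-2.5714, 0).

(-2.5714, 0).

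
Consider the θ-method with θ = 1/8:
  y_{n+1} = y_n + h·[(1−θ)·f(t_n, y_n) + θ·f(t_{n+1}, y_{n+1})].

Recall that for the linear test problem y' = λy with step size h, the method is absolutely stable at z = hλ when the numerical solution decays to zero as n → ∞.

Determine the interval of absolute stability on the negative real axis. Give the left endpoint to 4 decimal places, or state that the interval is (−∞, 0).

Set f=λy, z=hλ:
  y_{n+1} = y_n + z·[7/8·y_n + 1/8·y_{n+1}] ⇒ (1 − 1/8z)y_{n+1} = (1 + 7/8z)y_n
  ⇒ R(z) = (1 + 7/8z)/(1 − 1/8z).

Boundary: |R(x)|=1, x<0.
x=-0.77: |R|=0.2976
R=−1: 1+7/8x = −1+1/8x ⇒ -3/4x=2 ⇒ x=2/(-3/4)=-2.6667
Confirm numerically:
  x=-2.382: |R|=0.83548 <1
  x=-2.264: |R|=0.76461 <1
  x=-1.785: |R|=0.45938 <1
  x=-1.225: |R|=0.06233 <1
  x=-3.176: |R|=1.27344 >1
  x=-2.872: |R|=1.11332 >1
  x=-2.812: |R|=1.08065 >1
So |R|<1 on (-2.6667, 0).

z∈(-2.6667,0).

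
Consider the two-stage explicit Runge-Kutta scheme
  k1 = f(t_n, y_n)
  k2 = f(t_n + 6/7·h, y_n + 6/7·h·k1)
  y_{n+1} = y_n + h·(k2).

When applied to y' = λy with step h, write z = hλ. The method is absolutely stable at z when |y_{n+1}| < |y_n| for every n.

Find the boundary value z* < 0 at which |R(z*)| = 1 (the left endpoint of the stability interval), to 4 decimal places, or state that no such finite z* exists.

Test eqn y'=λy, z=hλ:
  k1=λy_n ⇒ h·k1=z·y_n;  k2=λ(1+6/7z)y_n ⇒ h·k2=z(1+6/7z)y_n
  y_{n+1}/y_n = 1 + z(1+6/7z) = 1 + z + 6/7z²
  so R(z) = 1 + z + 6/7z².

Solve |R(x)|<1 on ℝ⁻.
x=-1.1: |R|=0.9371
R=1: x+6/7x²=0 ⇒ x=−7/6=-1.1667; min R=1−1/(4·6/7)=0.7083>−1
Confirm numerically:
  x=-1.137: |R|=0.97109 <1
  x=-1.130: |R|=0.96449 <1
  x=-0.683: |R|=0.71685 <1
  x=-1.600: |R|=1.59429 >1
  x=-1.497: |R|=1.42386 >1
  x=-1.253: |R|=1.09272 >1
Interval (-1.1667, 0).

z* = -1.1667.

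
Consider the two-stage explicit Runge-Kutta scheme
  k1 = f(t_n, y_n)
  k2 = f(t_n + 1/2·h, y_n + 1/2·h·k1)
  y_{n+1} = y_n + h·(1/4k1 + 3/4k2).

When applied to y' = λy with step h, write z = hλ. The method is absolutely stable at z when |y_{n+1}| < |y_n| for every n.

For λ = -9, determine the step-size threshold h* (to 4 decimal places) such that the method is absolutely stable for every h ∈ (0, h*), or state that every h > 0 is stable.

Test eqn y'=λy, z=hλ:
  k1=λy_n ⇒ h·k1=z·y_n;  k2=λ(1+1/2z)y_n ⇒ h·k2=z(1+1/2z)y_n
  y_{n+1}/y_n = 1 + 1/4z + 3/4z(1+1/2z) = 1 + z + 3/8z²
  R(z) = 1 + z + 3/8z².

Find x<0 with |R(x)|<1.
x=-1.45: |R|=0.3384
R=1: x+3/8x²=0 ⇒ x=−8/3=-2.6667; min R=1−1/(4·3/8)=0.3333>−1
Confirm numerically:
  x=-2.540: |R|=0.87935 <1
  x=-2.240: |R|=0.64160 <1
  x=-1.979: |R|=0.48967 <1
  x=-2.994: |R|=1.36751 >1
  x=-2.793: |R|=1.13232 >1
Interval (-2.6667, 0).

(-2.6667,0); λ=-9 ⇒ h* = (8/3)/9 = 0.2963.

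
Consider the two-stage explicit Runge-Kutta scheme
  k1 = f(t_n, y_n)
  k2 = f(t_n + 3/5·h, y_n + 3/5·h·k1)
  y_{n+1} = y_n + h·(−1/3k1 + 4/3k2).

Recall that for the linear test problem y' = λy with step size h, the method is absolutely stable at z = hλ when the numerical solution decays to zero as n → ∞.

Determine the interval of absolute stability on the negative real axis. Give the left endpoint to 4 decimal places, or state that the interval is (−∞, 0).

z∈(-1.2500,0).

With y'=λy (z=hλ):
  k1=λy_n ⇒ h·k1=z·y_n;  k2=λ(1+3/5z)y_n ⇒ h·k2=z(1+3/5z)y_n
  y_{n+1}/y_n = 1 − 1/3z + 4/3z(1+3/5z) = 1 + z + 4/5z²
  so R(z) = 1 + z + 4/5z².

Need |R(x)|<1, x<0.
x=-0.76: |R|=0.7021
R=1: x+4/5x²=0 ⇒ x=−5/4=-1.2500; min R=1−1/(4·4/5)=0.6875>−1
Confirm numerically:
  x=-1.089: |R|=0.85974 <1
  x=-0.869: |R|=0.73513 <1
  x=-0.855: |R|=0.72982 <1
  x=-0.570: |R|=0.68992 <1
  x=-1.685: |R|=1.58638 >1
  x=-1.311: |R|=1.06398 >1
Stable set (-1.2500, 0).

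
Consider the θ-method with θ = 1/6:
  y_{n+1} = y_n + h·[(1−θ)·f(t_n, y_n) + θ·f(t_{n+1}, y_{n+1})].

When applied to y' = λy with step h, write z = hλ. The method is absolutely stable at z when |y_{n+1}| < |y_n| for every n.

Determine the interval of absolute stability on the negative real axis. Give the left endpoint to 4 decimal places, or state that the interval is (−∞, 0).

z∈(-3.0000,0).

With y'=λy (z=hλ):
  y_{n+1} = y_n + z·[5/6·y_n + 1/6·y_{n+1}] ⇒ (1 − 1/6z)y_{n+1} = (1 + 5/6z)y_n
  R(z) = (1 + 5/6z)/(1 − 1/6z).

Solve |R(x)|<1 on ℝ⁻.
x=-1.43: |R|=0.1548
R=−1: 1+5/6x = −1+1/6x ⇒ -2/3x=2 ⇒ x=2/(-2/3)=-3.0000
Confirm numerically:
  x=-2.979: |R|=0.99064 <1
  x=-2.148: |R|=0.58174 <1
  x=-1.529: |R|=0.21849 <1
  x=-1.378: |R|=0.12063 <1
  x=-3.525: |R|=1.22047 >1
  x=-3.197: |R|=1.08568 >1
  x=-3.074: |R|=1.03262 >1
Interval (-3.0000, 0).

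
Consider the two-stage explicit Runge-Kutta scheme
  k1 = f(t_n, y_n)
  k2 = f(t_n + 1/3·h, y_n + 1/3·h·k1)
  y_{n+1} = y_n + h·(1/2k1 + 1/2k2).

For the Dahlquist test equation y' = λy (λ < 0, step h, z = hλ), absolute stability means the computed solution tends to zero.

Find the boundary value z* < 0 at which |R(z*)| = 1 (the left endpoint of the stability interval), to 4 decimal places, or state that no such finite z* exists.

On y'=λy, z=hλ:
  k1=λy_n ⇒ h·k1=z·y_n;  k2=λ(1+1/3z)y_n ⇒ h·k2=z(1+1/3z)y_n
  y_{n+1}/y_n = 1 + 1/2z + 1/2z(1+1/3z) = 1 + z + 1/6z²
  so R(z) = 1 + z + 1/6z².

Boundary: |R(x)|=1, x<0.
x=-1.43: |R|=0.0892
R=1: x+1/6x²=0 ⇒ x=−6=-6.0000; min R=1−1/(4·1/6)=-0.5000>−1
Confirm numerically:
  x=-5.310: |R|=0.38935 <1
  x=-3.098: |R|=0.49840 <1
  x=-2.609: |R|=0.47452 <1
  x=-6.348: |R|=1.36818 >1
  x=-6.339: |R|=1.35815 >1
Interval (-6.0000, 0).

z* = -6.0000.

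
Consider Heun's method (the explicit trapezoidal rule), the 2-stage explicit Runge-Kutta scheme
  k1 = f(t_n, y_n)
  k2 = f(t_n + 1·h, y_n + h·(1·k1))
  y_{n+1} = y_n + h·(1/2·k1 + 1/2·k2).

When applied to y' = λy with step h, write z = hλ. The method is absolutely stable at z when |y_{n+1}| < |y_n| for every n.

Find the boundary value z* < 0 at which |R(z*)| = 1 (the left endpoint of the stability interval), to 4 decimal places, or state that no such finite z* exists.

On y'=λy, z=hλ:
  order 2, 2-stage ⇒ R(z)=1+z+z^2/2
  (e.g. R(-1.49)=0.62005, |R|=0.62005)

Find x<0 with |R(x)|<1.
x=-1.49: |R|=0.6200
|R(-2.05)|=1.0512 |R(-1.72)|=0.7592 |R(-1.41)|=0.5840
Bisect:
  x_lo=-2.8450 |R|=2.2021  x_hi=-0.0793 |R|=0.9238
  mid=-1.46218 |R|=0.60680 →hi
  mid=-2.15361 |R|=1.16541 →lo
  mid=-1.80789 |R|=0.82635 →hi
  mid=-1.98075 |R|=0.98094 →hi
  mid=-2.06718 |R|=1.06944 →lo
  mid=-2.02397 |R|=1.02425 →lo
  mid=-2.00236 |R|=1.00236 →lo
  mid=-1.99156 |R|=0.99159 →hi
  mid=-1.99696 |R|=0.99696 →hi
  ...
  [-2.00016,-2.00000] ⇒ x*=-2.0000
Stable set (-2.0000, 0).

left endpoint -2.0000.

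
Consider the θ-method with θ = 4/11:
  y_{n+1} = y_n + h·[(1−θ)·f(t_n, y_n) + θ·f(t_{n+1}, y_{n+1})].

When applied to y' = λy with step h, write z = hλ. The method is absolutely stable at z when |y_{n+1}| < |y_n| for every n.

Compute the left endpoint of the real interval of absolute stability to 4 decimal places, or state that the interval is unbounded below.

z* = -7.3333.

Set f=λy, z=hλ:
  y_{n+1} = y_n + z·[7/11·y_n + 4/11·y_{n+1}] ⇒ (1 − 4/11z)y_{n+1} = (1 + 7/11z)y_n
  Hence R(z) = (1 + 7/11z)/(1 − 4/11z).

Boundary: |R(x)|=1, x<0.
x=-1.3: |R|=0.1173
R=−1: 1+7/11x = −1+4/11x ⇒ -3/11x=2 ⇒ x=2/(-3/11)=-7.3333
Confirm numerically:
  x=-6.302: |R|=0.91455 <1
  x=-6.087: |R|=0.89422 <1
  x=-5.150: |R|=0.79272 <1
  x=-4.179: |R|=0.65857 <1
  x=-7.889: |R|=1.03917 >1
  x=-7.731: |R|=1.02846 >1
So |R|<1 on (-7.3333, 0).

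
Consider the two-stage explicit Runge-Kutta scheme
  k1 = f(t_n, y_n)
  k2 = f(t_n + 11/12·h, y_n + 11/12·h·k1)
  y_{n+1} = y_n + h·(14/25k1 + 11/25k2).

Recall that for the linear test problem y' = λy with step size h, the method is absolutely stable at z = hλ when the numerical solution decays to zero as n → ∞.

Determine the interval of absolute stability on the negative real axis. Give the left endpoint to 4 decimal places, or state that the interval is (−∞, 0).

z∈(-2.4793,0).

Test eqn y'=λy, z=hλ:
  k1=λy_n ⇒ h·k1=z·y_n;  k2=λ(1+11/12z)y_n ⇒ h·k2=z(1+11/12z)y_n
  y_{n+1}/y_n = 1 + 14/25z + 11/25z(1+11/12z) = 1 + z + 121/300z²
  R(z) = 1 + z + 121/300z².

Need |R(x)|<1, x<0.
x=-0.77: |R|=0.4691
R=1: x+121/300x²=0 ⇒ x=−300/121=-2.4793; min R=1−1/(4·121/300)=0.3802>−1
Confirm numerically:
  x=-1.901: |R|=0.55657 <1
  x=-1.359: |R|=0.38591 <1
  x=-1.069: |R|=0.39191 <1
  x=-2.812: |R|=1.37730 >1
  x=-2.625: |R|=1.15422 >1
  x=-2.522: |R|=1.04340 >1
So |R|<1 on (-2.4793, 0).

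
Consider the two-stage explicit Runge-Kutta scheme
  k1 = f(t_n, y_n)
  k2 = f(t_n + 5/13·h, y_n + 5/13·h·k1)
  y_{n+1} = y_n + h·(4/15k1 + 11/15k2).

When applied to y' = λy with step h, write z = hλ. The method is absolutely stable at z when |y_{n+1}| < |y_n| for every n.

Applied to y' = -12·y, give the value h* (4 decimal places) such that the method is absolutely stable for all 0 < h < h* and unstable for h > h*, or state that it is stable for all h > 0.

Test eqn y'=λy, z=hλ:
  k1=λy_n ⇒ h·k1=z·y_n;  k2=λ(1+5/13z)y_n ⇒ h·k2=z(1+5/13z)y_n
  y_{n+1}/y_n = 1 + 4/15z + 11/15z(1+5/13z) = 1 + z + 11/39z²
  Hence R(z) = 1 + z + 11/39z².

Boundary: |R(x)|=1, x<0.
x=-1.13: |R|=0.2302
R=1: x+11/39x²=0 ⇒ x=−39/11=-3.5455; min R=1−1/(4·11/39)=0.1136>−1
Confirm numerically:
  x=-3.284: |R|=0.75783 <1
  x=-2.521: |R|=0.27156 <1
  x=-1.964: |R|=0.12396 <1
  x=-1.536: |R|=0.12944 <1
  x=-3.677: |R|=1.13643 >1
  x=-3.636: |R|=1.09286 >1
  x=-3.622: |R|=1.07820 >1
Stable set (-3.5455, 0).

(-3.5455,0); λ=-12 ⇒ h* = (39/11)/12 = 0.2955.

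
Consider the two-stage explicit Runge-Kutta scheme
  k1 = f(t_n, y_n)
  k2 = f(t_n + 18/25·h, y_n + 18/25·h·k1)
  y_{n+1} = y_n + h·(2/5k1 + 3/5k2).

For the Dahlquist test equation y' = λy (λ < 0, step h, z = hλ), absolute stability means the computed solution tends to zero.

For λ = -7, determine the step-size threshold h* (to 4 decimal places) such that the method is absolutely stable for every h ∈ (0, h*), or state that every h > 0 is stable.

With y'=λy (z=hλ):
  k1=λy_n ⇒ h·k1=z·y_n;  k2=λ(1+18/25z)y_n ⇒ h·k2=z(1+18/25z)y_n
  y_{n+1}/y_n = 1 + 2/5z + 3/5z(1+18/25z) = 1 + z + 54/125z²
  Hence R(z) = 1 + z + 54/125z².

Need |R(x)|<1, x<0.
x=-1.71: |R|=0.5532
R=1: x+54/125x²=0 ⇒ x=−125/54=-2.3148; min R=1−1/(4·54/125)=0.4213>−1
Confirm numerically:
  x=-2.267: |R|=0.95317 <1
  x=-1.545: |R|=0.48619 <1
  x=-1.291: |R|=0.42901 <1
  x=-2.891: |R|=1.71960 >1
  x=-2.880: |R|=1.70318 >1
  x=-2.672: |R|=1.41230 >1
So |R|<1 on (-2.3148, 0).

(-2.3148,0); λ=-7 ⇒ h* = (125/54)/7 = 0.3307.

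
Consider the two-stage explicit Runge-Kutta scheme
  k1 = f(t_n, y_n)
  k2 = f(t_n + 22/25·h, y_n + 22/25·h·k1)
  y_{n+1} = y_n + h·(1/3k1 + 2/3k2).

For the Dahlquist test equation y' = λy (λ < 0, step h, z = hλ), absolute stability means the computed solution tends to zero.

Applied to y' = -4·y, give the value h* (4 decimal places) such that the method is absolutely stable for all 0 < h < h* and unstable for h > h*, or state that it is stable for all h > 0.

(-1.7045,0); λ=-4 ⇒ h* = (75/44)/4 = 0.4261.

With y'=λy (z=hλ):
  k1=λy_n ⇒ h·k1=z·y_n;  k2=λ(1+22/25z)y_n ⇒ h·k2=z(1+22/25z)y_n
  y_{n+1}/y_n = 1 + 1/3z + 2/3z(1+22/25z) = 1 + z + 44/75z²
  R(z) = 1 + z + 44/75z².

Find x<0 with |R(x)|<1.
x=-0.87: |R|=0.5740
R=1: x+44/75x²=0 ⇒ x=−75/44=-1.7045; min R=1−1/(4·44/75)=0.5739>−1
Confirm numerically:
  x=-1.581: |R|=0.88541 <1
  x=-0.749: |R|=0.58012 <1
  x=-0.744: |R|=0.58074 <1
  x=-1.950: |R|=1.28080 >1
  x=-1.742: |R|=1.03828 >1
So |R|<1 on (-1.7045, 0).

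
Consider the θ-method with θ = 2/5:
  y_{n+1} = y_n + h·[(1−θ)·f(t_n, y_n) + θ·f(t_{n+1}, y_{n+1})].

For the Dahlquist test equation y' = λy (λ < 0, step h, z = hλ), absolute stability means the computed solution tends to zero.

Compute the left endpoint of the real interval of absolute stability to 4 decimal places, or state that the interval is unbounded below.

left endpoint -10.0000.

Test eqn y'=λy, z=hλ:
  y_{n+1} = y_n + z·[3/5·y_n + 2/5·y_{n+1}] ⇒ (1 − 2/5z)y_{n+1} = (1 + 3/5z)y_n
  R(z) = (1 + 3/5z)/(1 − 2/5z).

Find x<0 with |R(x)|<1.
x=-1.45: |R|=0.0823
R=−1: 1+3/5x = −1+2/5x ⇒ -1/5x=2 ⇒ x=2/(-1/5)=-10.0000
Confirm numerically:
  x=-8.537: |R|=0.93372 <1
  x=-8.094: |R|=0.91004 <1
  x=-7.612: |R|=0.88192 <1
  x=-6.051: |R|=0.76909 <1
  x=-10.293: |R|=1.01145 >1
  x=-10.103: |R|=1.00409 >1
So |R|<1 on (-10.0000, 0).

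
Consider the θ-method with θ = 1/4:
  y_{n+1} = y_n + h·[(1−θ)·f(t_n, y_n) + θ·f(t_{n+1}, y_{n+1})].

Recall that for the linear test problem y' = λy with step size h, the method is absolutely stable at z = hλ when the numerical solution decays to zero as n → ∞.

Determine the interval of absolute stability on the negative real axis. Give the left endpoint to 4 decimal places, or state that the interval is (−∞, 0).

(-4.0000, 0).

Test eqn y'=λy, z=hλ:
  y_{n+1} = y_n + z·[3/4·y_n + 1/4·y_{n+1}] ⇒ (1 − 1/4z)y_{n+1} = (1 + 3/4z)y_n
  Hence R(z) = (1 + 3/4z)/(1 − 1/4z).

Solve |R(x)|<1 on ℝ⁻.
x=-1.59: |R|=0.1377
R=−1: 1+3/4x = −1+1/4x ⇒ -1/2x=2 ⇒ x=2/(-1/2)=-4.0000
Confirm numerically:
  x=-3.586: |R|=0.89085 <1
  x=-2.564: |R|=0.56246 <1
  x=-1.776: |R|=0.22992 <1
  x=-4.551: |R|=1.12887 >1
  x=-4.530: |R|=1.12427 >1
  x=-4.404: |R|=1.09614 >1
Stable set (-4.0000, 0).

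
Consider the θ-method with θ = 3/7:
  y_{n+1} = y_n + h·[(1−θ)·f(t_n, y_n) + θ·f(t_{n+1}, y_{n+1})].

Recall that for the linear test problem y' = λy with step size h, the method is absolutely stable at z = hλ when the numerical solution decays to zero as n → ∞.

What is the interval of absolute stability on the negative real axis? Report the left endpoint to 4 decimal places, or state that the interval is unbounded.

z∈(-14.0000,0).

Test eqn y'=λy, z=hλ:
  y_{n+1} = y_n + z·[4/7·y_n + 3/7·y_{n+1}] ⇒ (1 − 3/7z)y_{n+1} = (1 + 4/7z)y_n
  Hence R(z) = (1 + 4/7z)/(1 − 3/7z).

Boundary: |R(x)|=1, x<0.
x=-0.49: |R|=0.5950
R=−1: 1+4/7x = −1+3/7x ⇒ -1/7x=2 ⇒ x=2/(-1/7)=-14.0000
Confirm numerically:
  x=-10.198: |R|=0.89887 <1
  x=-8.808: |R|=0.84466 <1
  x=-7.925: |R|=0.80260 <1
  x=-7.246: |R|=0.76498 <1
  x=-14.574: |R|=1.01132 >1
  x=-14.395: |R|=1.00787 >1
  x=-14.226: |R|=1.00455 >1
Interval (-14.0000, 0).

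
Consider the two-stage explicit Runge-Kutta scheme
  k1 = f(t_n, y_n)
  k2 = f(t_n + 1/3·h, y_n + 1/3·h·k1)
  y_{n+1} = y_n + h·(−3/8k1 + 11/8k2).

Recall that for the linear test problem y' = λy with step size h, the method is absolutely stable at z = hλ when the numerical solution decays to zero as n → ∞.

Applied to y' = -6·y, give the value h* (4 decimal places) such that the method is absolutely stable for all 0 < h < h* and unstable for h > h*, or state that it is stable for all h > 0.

On y'=λy, z=hλ:
  k1=λy_n ⇒ h·k1=z·y_n;  k2=λ(1+1/3z)y_n ⇒ h·k2=z(1+1/3z)y_n
  y_{n+1}/y_n = 1 − 3/8z + 11/8z(1+1/3z) = 1 + z + 11/24z²
  R(z) = 1 + z + 11/24z².

Need |R(x)|<1, x<0.
x=-1.62: |R|=0.5829
R=1: x+11/24x²=0 ⇒ x=−24/11=-2.1818; min R=1−1/(4·11/24)=0.4545>−1
Confirm numerically:
  x=-1.758: |R|=0.65851 <1
  x=-1.097: |R|=0.45456 <1
  x=-1.061: |R|=0.45496 <1
  x=-0.904: |R|=0.47056 <1
  x=-2.642: |R|=1.55724 >1
  x=-2.374: |R|=1.20911 >1
  x=-2.310: |R|=1.13571 >1
Interval (-2.1818, 0).

(-2.1818,0); λ=-6 ⇒ h* = (24/11)/6 = 0.3636.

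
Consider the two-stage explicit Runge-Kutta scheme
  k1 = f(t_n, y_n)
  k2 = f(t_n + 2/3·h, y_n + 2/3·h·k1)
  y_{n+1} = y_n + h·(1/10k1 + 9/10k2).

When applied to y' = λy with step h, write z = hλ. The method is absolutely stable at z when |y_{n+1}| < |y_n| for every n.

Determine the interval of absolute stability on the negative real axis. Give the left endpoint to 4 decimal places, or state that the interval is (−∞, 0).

Test eqn y'=λy, z=hλ:
  k1=λy_n ⇒ h·k1=z·y_n;  k2=λ(1+2/3z)y_n ⇒ h·k2=z(1+2/3z)y_n
  y_{n+1}/y_n = 1 + 1/10z + 9/10z(1+2/3z) = 1 + z + 3/5z²
  R(z) = 1 + z + 3/5z².

Find x<0 with |R(x)|<1.
x=-0.86: |R|=0.5838
R=1: x+3/5x²=0 ⇒ x=−5/3=-1.6667; min R=1−1/(4·3/5)=0.5833>−1
Confirm numerically:
  x=-1.366: |R|=0.75357 <1
  x=-1.018: |R|=0.60379 <1
  x=-0.746: |R|=0.58791 <1
  x=-2.207: |R|=1.71551 >1
  x=-1.739: |R|=1.07547 >1
  x=-1.725: |R|=1.06037 >1
Interval (-1.6667, 0).

z∈(-1.6667,0).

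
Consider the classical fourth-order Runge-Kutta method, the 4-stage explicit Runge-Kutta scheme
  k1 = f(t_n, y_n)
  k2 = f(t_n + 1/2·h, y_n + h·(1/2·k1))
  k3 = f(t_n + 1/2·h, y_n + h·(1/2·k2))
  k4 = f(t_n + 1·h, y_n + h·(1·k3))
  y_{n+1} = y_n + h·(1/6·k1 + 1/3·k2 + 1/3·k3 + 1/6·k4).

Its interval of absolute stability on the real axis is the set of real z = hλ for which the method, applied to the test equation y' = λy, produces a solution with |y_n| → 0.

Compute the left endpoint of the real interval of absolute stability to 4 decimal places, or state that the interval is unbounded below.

With y'=λy (z=hλ):
  order 4, 4-stage ⇒ R(z)=1+z+z^2/2+z^3/6+z^4/24
  (e.g. R(-1.74)=0.27773, |R|=0.27773)

Need |R(x)|<1, x<0.
x=-1.74: |R|=0.2777
|R(-3.04)|=1.4570 |R(-2.51)|=0.6583 |R(-1.99)|=0.3300
Bisect:
  x_lo=-3.4171 |R|=2.4521  x_hi=-0.3263 |R|=0.7216
  mid=-1.87168 |R|=0.29845 →hi
  mid=-2.64439 |R|=0.80753 →hi
  mid=-3.03075 |R|=1.43768 →lo
  mid=-2.83757 |R|=1.08172 →lo
  mid=-2.74098 |R|=0.93522 →hi
  mid=-2.78927 |R|=1.00602 →lo
  mid=-2.76513 |R|=0.97002 →hi
  ...
  [-2.78531,-2.78512] ⇒ x*=-2.7853
So |R|<1 on (-2.7853, 0).

z* = -2.7853.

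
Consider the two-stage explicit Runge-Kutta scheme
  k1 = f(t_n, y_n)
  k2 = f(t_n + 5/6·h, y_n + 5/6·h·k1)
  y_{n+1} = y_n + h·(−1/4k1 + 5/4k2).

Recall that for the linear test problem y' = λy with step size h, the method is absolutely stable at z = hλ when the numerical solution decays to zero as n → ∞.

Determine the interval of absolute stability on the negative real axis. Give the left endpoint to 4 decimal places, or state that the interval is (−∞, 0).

On y'=λy, z=hλ:
  k1=λy_n ⇒ h·k1=z·y_n;  k2=λ(1+5/6z)y_n ⇒ h·k2=z(1+5/6z)y_n
  y_{n+1}/y_n = 1 − 1/4z + 5/4z(1+5/6z) = 1 + z + 25/24z²
  so R(z) = 1 + z + 25/24z².

Boundary: |R(x)|=1, x<0.
x=-0.42: |R|=0.7638
R=1: x+25/24x²=0 ⇒ x=−24/25=-0.9600; min R=1−1/(4·25/24)=0.7600>−1
Confirm numerically:
  x=-0.717: |R|=0.81851 <1
  x=-0.698: |R|=0.80950 <1
  x=-0.516: |R|=0.76135 <1
  x=-0.430: |R|=0.76260 <1
  x=-1.423: |R|=1.68630 >1
  x=-1.358: |R|=1.56300 >1
  x=-0.993: |R|=1.03413 >1
Interval (-0.9600, 0).

z∈(-0.9600,0).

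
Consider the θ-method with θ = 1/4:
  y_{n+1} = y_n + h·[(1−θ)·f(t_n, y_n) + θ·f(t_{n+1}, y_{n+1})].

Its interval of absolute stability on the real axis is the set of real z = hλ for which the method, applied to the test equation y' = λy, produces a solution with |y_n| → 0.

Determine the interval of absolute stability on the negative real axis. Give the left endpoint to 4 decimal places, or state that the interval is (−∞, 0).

(-4.0000, 0).

With y'=λy (z=hλ):
  y_{n+1} = y_n + z·[3/4·y_n + 1/4·y_{n+1}] ⇒ (1 − 1/4z)y_{n+1} = (1 + 3/4z)y_n
  R(z) = (1 + 3/4z)/(1 − 1/4z).

Boundary: |R(x)|=1, x<0.
x=-1.54: |R|=0.1119
R=−1: 1+3/4x = −1+1/4x ⇒ -1/2x=2 ⇒ x=2/(-1/2)=-4.0000
Confirm numerically:
  x=-3.689: |R|=0.91911 <1
  x=-2.152: |R|=0.39922 <1
  x=-1.723: |R|=0.20426 <1
  x=-4.595: |R|=1.13845 >1
  x=-4.273: |R|=1.06600 >1
So |R|<1 on (-4.0000, 0).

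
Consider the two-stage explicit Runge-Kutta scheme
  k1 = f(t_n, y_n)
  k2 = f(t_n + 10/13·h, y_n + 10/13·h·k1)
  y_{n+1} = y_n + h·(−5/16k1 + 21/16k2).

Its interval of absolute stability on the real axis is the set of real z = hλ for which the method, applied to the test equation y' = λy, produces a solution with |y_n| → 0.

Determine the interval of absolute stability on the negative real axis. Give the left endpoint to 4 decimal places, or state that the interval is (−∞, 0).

With y'=λy (z=hλ):
  k1=λy_n ⇒ h·k1=z·y_n;  k2=λ(1+10/13z)y_n ⇒ h·k2=z(1+10/13z)y_n
  y_{n+1}/y_n = 1 − 5/16z + 21/16z(1+10/13z) = 1 + z + 105/104z²
  Hence R(z) = 1 + z + 105/104z².

Boundary: |R(x)|=1, x<0.
x=-0.99: |R|=0.9995
R=1: x+105/104x²=0 ⇒ x=−104/105=-0.9905; min R=1−1/(4·105/104)=0.7524>−1
Confirm numerically:
  x=-0.958: |R|=0.96859 <1
  x=-0.781: |R|=0.83483 <1
  x=-0.571: |R|=0.75818 <1
  x=-1.551: |R|=1.87773 >1
  x=-1.508: |R|=1.78793 >1
  x=-1.490: |R|=1.75145 >1
Stable set (-0.9905, 0).

(-0.9905, 0).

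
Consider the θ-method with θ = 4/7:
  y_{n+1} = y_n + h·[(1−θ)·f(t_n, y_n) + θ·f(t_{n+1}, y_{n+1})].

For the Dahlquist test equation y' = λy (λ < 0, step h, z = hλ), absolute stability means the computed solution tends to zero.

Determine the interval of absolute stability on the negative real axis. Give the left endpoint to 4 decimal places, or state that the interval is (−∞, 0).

Test eqn y'=λy, z=hλ:
  y_{n+1} = y_n + z·[3/7·y_n + 4/7·y_{n+1}] ⇒ (1 − 4/7z)y_{n+1} = (1 + 3/7z)y_n
  ⇒ R(z) = (1 + 3/7z)/(1 − 4/7z).

Find x<0 with |R(x)|<1.
x=-0.45: |R|=0.6420
x=-2: |R|=0.0667
x=-10: |R|=0.4894
x=-100: |R|=0.7199
θ=4/7≥1/2 ⇒ |1+3/7x|<|1−4/7x| ∀x<0 ⇒ interval (−∞,0).

unbounded; (−∞, 0).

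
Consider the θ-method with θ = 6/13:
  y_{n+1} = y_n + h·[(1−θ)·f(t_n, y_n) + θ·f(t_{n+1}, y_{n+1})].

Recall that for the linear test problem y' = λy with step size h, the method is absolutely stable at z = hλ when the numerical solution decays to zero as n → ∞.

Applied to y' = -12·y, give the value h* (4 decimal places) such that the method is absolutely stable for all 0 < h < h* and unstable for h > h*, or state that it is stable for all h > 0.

(-26.0000,0); λ=-12 ⇒ h* = (26)/12 = 2.1667.

On y'=λy, z=hλ:
  y_{n+1} = y_n + z·[7/13·y_n + 6/13·y_{n+1}] ⇒ (1 − 6/13z)y_{n+1} = (1 + 7/13z)y_n
  R(z) = (1 + 7/13z)/(1 − 6/13z).

Boundary: |R(x)|=1, x<0.
x=-1.71: |R|=0.0443
R=−1: 1+7/13x = −1+6/13x ⇒ -1/13x=2 ⇒ x=2/(-1/13)=-26.0000
Confirm numerically:
  x=-25.542: |R|=0.99725 <1
  x=-13.268: |R|=0.86252 <1
  x=-12.122: |R|=0.83812 <1
  x=-10.483: |R|=0.79555 <1
  x=-26.555: |R|=1.00322 >1
  x=-26.089: |R|=1.00052 >1
So |R|<1 on (-26.0000, 0).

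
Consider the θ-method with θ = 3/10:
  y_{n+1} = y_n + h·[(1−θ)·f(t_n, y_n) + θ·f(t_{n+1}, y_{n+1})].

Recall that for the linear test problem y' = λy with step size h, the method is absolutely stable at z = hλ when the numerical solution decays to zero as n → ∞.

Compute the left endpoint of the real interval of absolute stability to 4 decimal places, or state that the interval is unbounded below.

On y'=λy, z=hλ:
  y_{n+1} = y_n + z·[7/10·y_n + 3/10·y_{n+1}] ⇒ (1 − 3/10z)y_{n+1} = (1 + 7/10z)y_n
  Hence R(z) = (1 + 7/10z)/(1 − 3/10z).

Boundary: |R(x)|=1, x<0.
x=-0.36: |R|=0.6751
R=−1: 1+7/10x = −1+3/10x ⇒ -2/5x=2 ⇒ x=2/(-2/5)=-5.0000
Confirm numerically:
  x=-3.286: |R|=0.65475 <1
  x=-2.503: |R|=0.42955 <1
  x=-2.213: |R|=0.33001 <1
  x=-5.273: |R|=1.04229 >1
  x=-5.194: |R|=1.03033 >1
Interval (-5.0000, 0).

z* = -5.0000.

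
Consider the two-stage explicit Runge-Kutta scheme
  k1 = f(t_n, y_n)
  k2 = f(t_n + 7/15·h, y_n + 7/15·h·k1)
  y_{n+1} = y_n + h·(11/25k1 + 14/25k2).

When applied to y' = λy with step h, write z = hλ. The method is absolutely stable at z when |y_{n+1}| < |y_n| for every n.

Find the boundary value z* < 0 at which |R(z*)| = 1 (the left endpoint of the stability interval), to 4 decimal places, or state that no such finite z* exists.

z* = -3.8265.

With y'=λy (z=hλ):
  k1=λy_n ⇒ h·k1=z·y_n;  k2=λ(1+7/15z)y_n ⇒ h·k2=z(1+7/15z)y_n
  y_{n+1}/y_n = 1 + 11/25z + 14/25z(1+7/15z) = 1 + z + 98/375z²
  R(z) = 1 + z + 98/375z².

Solve |R(x)|<1 on ℝ⁻.
x=-1.5: |R|=0.0880
R=1: x+98/375x²=0 ⇒ x=−375/98=-3.8265; min R=1−1/(4·98/375)=0.0434>−1
Confirm numerically:
  x=-2.600: |R|=0.16661 <1
  x=-2.503: |R|=0.13426 <1
  x=-2.393: |R|=0.10351 <1
  x=-4.295: |R|=1.52582 >1
  x=-4.187: |R|=1.39443 >1
So |R|<1 on (-3.8265, 0).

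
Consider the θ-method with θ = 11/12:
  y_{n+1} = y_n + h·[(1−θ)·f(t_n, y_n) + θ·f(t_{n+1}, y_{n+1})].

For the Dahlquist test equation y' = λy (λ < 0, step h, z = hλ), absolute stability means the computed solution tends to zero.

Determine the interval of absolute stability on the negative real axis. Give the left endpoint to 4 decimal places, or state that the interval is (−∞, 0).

With y'=λy (z=hλ):
  y_{n+1} = y_n + z·[1/12·y_n + 11/12·y_{n+1}] ⇒ (1 − 11/12z)y_{n+1} = (1 + 1/12z)y_n
  Hence R(z) = (1 + 1/12z)/(1 − 11/12z).

Find x<0 with |R(x)|<1.
x=-1.24: |R|=0.4197
x=-2: |R|=0.2941
x=-10: |R|=0.0164
x=-100: |R|=0.0791
θ=11/12≥1/2 ⇒ |1+1/12x|<|1−11/12x| ∀x<0 ⇒ unbounded interval.

(−∞, 0) — no finite endpoint.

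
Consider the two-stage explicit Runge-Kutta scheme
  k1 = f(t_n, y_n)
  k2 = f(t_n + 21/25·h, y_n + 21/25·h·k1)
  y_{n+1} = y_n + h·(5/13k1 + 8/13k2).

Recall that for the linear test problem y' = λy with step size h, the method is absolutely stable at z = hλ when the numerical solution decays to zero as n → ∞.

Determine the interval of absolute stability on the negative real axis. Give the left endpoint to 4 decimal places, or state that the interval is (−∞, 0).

On y'=λy, z=hλ:
  k1=λy_n ⇒ h·k1=z·y_n;  k2=λ(1+21/25z)y_n ⇒ h·k2=z(1+21/25z)y_n
  y_{n+1}/y_n = 1 + 5/13z + 8/13z(1+21/25z) = 1 + z + 168/325z²
  ⇒ R(z) = 1 + z + 168/325z².

Need |R(x)|<1, x<0.
x=-0.44: |R|=0.6601
R=1: x+168/325x²=0 ⇒ x=−325/168=-1.9345; min R=1−1/(4·168/325)=0.5164>−1
Confirm numerically:
  x=-1.397: |R|=0.61183 <1
  x=-1.230: |R|=0.55205 <1
  x=-1.195: |R|=0.54318 <1
  x=-0.845: |R|=0.52410 <1
  x=-2.378: |R|=1.54514 >1
  x=-2.333: |R|=1.48055 >1
  x=-2.307: |R|=1.44419 >1
Stable set (-1.9345, 0).

(-1.9345, 0).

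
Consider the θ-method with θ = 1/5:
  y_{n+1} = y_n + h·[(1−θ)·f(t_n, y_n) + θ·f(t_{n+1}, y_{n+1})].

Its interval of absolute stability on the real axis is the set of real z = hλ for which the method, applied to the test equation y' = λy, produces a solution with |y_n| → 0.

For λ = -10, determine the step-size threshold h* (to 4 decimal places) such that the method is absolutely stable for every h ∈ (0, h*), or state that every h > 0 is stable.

(-3.3333,0); λ=-10 ⇒ h* = (10/3)/10 = 0.3333.

With y'=λy (z=hλ):
  y_{n+1} = y_n + z·[4/5·y_n + 1/5·y_{n+1}] ⇒ (1 − 1/5z)y_{n+1} = (1 + 4/5z)y_n
  R(z) = (1 + 4/5z)/(1 − 1/5z).

Find x<0 with |R(x)|<1.
x=-1.26: |R|=0.0064
R=−1: 1+4/5x = −1+1/5x ⇒ -3/5x=2 ⇒ x=2/(-3/5)=-3.3333
Confirm numerically:
  x=-1.772: |R|=0.30833 <1
  x=-1.735: |R|=0.28805 <1
  x=-1.510: |R|=0.15975 <1
  x=-3.892: |R|=1.18848 >1
  x=-3.560: |R|=1.07944 >1
Stable set (-3.3333, 0).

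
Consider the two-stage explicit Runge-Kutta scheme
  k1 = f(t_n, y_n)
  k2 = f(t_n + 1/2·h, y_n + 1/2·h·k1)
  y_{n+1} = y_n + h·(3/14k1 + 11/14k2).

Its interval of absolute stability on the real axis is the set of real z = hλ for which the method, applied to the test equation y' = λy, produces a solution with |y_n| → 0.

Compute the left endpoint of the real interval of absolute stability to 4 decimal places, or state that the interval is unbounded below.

Set f=λy, z=hλ:
  k1=λy_n ⇒ h·k1=z·y_n;  k2=λ(1+1/2z)y_n ⇒ h·k2=z(1+1/2z)y_n
  y_{n+1}/y_n = 1 + 3/14z + 11/14z(1+1/2z) = 1 + z + 11/28z²
  Hence R(z) = 1 + z + 11/28z².

Need |R(x)|<1, x<0.
x=-1.73: |R|=0.4458
R=1: x+11/28x²=0 ⇒ x=−28/11=-2.5455; min R=1−1/(4·11/28)=0.3636>−1
Confirm numerically:
  x=-2.256: |R|=0.74346 <1
  x=-1.937: |R|=0.53699 <1
  x=-1.631: |R|=0.41406 <1
  x=-1.114: |R|=0.37353 <1
  x=-2.962: |R|=1.48471 >1
  x=-2.919: |R|=1.42836 >1
  x=-2.883: |R|=1.38231 >1
Interval (-2.5455, 0).

left endpoint -2.5455.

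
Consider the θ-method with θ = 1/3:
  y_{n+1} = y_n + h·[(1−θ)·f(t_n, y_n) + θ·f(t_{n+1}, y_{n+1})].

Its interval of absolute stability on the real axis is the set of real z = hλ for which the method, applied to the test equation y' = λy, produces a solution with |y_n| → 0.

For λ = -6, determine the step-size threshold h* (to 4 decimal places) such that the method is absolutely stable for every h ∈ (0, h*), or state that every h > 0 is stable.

With y'=λy (z=hλ):
  y_{n+1} = y_n + z·[2/3·y_n + 1/3·y_{n+1}] ⇒ (1 − 1/3z)y_{n+1} = (1 + 2/3z)y_n
  so R(z) = (1 + 2/3z)/(1 − 1/3z).

Find x<0 with |R(x)|<1.
x=-1.31: |R|=0.0882
R=−1: 1+2/3x = −1+1/3x ⇒ -1/3x=2 ⇒ x=2/(-1/3)=-6.0000
Confirm numerically:
  x=-5.033: |R|=0.87962 <1
  x=-4.518: |R|=0.80287 <1
  x=-4.271: |R|=0.76221 <1
  x=-6.459: |R|=1.04853 >1
  x=-6.233: |R|=1.02524 >1
  x=-6.197: |R|=1.02142 >1
Stable set (-6.0000, 0).

(-6.0000,0); λ=-6 ⇒ h* = (6)/6 = 1.0000.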